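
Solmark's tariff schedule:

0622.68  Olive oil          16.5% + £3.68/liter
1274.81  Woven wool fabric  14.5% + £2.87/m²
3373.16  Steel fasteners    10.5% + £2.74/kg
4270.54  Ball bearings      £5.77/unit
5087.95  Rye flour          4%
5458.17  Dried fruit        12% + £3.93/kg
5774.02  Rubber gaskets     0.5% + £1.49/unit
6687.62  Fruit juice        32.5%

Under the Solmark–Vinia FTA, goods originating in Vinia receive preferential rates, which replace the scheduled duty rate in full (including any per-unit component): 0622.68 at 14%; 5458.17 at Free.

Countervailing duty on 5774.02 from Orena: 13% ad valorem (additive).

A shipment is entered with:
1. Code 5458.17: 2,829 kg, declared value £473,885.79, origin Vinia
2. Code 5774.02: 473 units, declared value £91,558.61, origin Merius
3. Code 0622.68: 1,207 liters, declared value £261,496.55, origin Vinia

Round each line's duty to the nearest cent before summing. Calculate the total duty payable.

£37,772.08

Line 1 (5458.17, Vinia, 2,829 kg, £473,885.79):
Base rate for 5458.17 is 12% + £3.93/kg.
Origin Vinia qualifies under the Solmark–Vinia agreement and 5458.17 is covered: preferential rate Free applies instead.
Duty = £473,885.79 × 0% = £0.00.
Line 2 (5774.02, Merius, 473 units, £91,558.61):
Base rate for 5774.02 is 0.5% + £1.49/unit.
The additional-duty order on 5774.02 targets Orena, not Merius; it does not apply.
Duty = £91,558.61 × 0.5% + 473 × £1.49 = £1,162.56.
Line 3 (0622.68, Vinia, 1,207 liters, £261,496.55):
Base rate for 0622.68 is 16.5% + £3.68/liter.
Origin Vinia qualifies under the Solmark–Vinia agreement and 0622.68 is covered: preferential rate 14% applies instead.
Duty = £261,496.55 × 14% = £36,609.52.
Total = £0.00 + £1,162.56 + £36,609.52 = £37,772.08.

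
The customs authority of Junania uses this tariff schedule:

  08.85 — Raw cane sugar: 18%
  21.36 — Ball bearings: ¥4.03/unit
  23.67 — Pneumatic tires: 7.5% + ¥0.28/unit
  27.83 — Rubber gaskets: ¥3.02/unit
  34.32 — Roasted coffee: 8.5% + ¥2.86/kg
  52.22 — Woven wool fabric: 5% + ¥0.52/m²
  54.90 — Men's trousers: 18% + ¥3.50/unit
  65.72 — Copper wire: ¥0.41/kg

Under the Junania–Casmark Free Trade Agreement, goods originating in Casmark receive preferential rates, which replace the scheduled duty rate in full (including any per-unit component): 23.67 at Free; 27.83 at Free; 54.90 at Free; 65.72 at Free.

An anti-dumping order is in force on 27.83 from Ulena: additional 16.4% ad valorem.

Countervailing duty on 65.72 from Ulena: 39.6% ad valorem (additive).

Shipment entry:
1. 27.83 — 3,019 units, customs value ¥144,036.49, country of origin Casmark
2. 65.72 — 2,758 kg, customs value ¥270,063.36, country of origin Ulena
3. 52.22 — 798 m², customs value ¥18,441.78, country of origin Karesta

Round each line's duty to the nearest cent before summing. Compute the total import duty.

Line 1 (27.83, Casmark, 3,019 units, ¥144,036.49):
Base rate for 27.83 is ¥3.02/unit.
Origin Casmark qualifies under the Junania–Casmark agreement and 27.83 is covered: preferential rate Free applies instead.
The additional-duty order on 27.83 targets Ulena, not Casmark; it does not apply.
Duty = ¥144,036.49 × 0% = ¥0.00.
Line 2 (65.72, Ulena, 2,758 kg, ¥270,063.36):
Base rate for 65.72 is ¥0.41/kg.
65.72 has an FTA preferential rate, but origin Ulena is not Casmark; base rate stands.
Additional duty on 65.72 from Ulena: +39.6% ad valorem. Applied ad valorem rate = 39.6%.
Duty = ¥270,063.36 × 39.6% + 2,758 × ¥0.41 = ¥108,075.87.
Line 3 (52.22, Karesta, 798 m², ¥18,441.78):
Base rate for 52.22 is 5% + ¥0.52/m².
Duty = ¥18,441.78 × 5% + 798 × ¥0.52 = ¥1,337.05.
Total = ¥0.00 + ¥108,075.87 + ¥1,337.05 = ¥109,412.92.

¥109,412.92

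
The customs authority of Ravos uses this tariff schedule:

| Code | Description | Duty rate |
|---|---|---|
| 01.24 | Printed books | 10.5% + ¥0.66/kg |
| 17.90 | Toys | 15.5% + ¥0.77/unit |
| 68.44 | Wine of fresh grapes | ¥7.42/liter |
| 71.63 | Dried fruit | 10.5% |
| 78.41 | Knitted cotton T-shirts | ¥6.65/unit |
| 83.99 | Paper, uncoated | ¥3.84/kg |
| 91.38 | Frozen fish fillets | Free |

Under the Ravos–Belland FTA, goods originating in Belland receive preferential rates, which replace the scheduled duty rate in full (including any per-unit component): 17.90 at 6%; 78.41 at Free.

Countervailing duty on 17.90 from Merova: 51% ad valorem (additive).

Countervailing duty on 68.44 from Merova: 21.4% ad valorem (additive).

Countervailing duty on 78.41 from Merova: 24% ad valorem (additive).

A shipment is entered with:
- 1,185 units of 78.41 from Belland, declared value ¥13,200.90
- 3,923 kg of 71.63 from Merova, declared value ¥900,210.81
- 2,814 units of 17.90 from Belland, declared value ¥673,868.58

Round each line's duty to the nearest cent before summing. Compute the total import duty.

Line 1 (78.41, Belland, 1,185 units, ¥13,200.90):
Base rate for 78.41 is ¥6.65/unit.
Origin Belland qualifies under the Ravos–Belland agreement and 78.41 is covered: preferential rate Free applies instead.
The additional-duty order on 78.41 targets Merova, not Belland; it does not apply.
Duty = ¥13,200.90 × 0% = ¥0.00.
Line 2 (71.63, Merova, 3,923 kg, ¥900,210.81):
Base rate for 71.63 is 10.5%.
Duty = ¥900,210.81 × 10.5% = ¥94,522.14.
Line 3 (17.90, Belland, 2,814 units, ¥673,868.58):
Base rate for 17.90 is 15.5% + ¥0.77/unit.
Origin Belland qualifies under the Ravos–Belland agreement and 17.90 is covered: preferential rate 6% applies instead.
The additional-duty order on 17.90 targets Merova, not Belland; it does not apply.
Duty = ¥673,868.58 × 6% = ¥40,432.11.
Total = ¥0.00 + ¥94,522.14 + ¥40,432.11 = ¥134,954.25.

¥134,954.25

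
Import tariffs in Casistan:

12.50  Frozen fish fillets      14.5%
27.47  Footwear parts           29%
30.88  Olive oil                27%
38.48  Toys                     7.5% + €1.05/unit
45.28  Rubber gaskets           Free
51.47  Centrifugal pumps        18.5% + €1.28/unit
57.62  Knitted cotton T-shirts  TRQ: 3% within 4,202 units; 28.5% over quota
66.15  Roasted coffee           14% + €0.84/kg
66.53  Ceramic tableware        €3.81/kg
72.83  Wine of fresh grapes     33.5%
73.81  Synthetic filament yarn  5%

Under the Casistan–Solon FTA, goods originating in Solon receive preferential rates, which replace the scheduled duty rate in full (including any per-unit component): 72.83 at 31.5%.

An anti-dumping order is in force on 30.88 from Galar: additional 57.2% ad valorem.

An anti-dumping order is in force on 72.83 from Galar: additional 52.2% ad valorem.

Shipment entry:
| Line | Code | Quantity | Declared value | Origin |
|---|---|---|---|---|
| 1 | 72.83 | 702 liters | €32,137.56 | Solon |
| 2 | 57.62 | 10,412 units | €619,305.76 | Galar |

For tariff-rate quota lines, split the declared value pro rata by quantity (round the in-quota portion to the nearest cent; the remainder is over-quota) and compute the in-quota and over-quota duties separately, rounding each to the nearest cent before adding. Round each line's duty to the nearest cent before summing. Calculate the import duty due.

€122,892.06

Line 1 (72.83, Solon, 702 liters, €32,137.56):
Base rate for 72.83 is 33.5%.
Origin Solon qualifies under the Casistan–Solon agreement and 72.83 is covered: preferential rate 31.5% applies instead.
The additional-duty order on 72.83 targets Galar, not Solon; it does not apply.
Duty = €32,137.56 × 31.5% = €10,123.33.
Line 2 (57.62, Galar, 10,412 units, €619,305.76):
Code 57.62 is under a tariff-rate quota (threshold 4,202 units). In-quota: 4,202 units at 3%; over-quota: 6,210 units at 28.5%.
Pro-rata value split: in-quota = €619,305.76 × 4,202/10,412 = €249,934.96; over-quota = €619,305.76 − €249,934.96 = €369,370.80.
In-quota duty = €249,934.96 × 3% = €7,498.05. Over-quota duty = €369,370.80 × 28.5% = €105,270.68.
Line duty = €7,498.05 + €105,270.68 = €112,768.73.
Total = €10,123.33 + €112,768.73 = €122,892.06.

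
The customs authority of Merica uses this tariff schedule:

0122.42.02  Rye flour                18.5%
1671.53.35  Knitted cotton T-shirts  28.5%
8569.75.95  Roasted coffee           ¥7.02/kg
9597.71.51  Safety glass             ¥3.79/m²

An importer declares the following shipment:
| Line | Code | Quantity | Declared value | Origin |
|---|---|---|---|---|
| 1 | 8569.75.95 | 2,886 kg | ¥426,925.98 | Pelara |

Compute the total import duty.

¥20,259.72

Line 1 (8569.75.95, Pelara, 2,886 kg, ¥426,925.98):
Base rate for 8569.75.95 is ¥7.02/kg.
Duty = 2,886 × ¥7.02 = ¥20,259.72.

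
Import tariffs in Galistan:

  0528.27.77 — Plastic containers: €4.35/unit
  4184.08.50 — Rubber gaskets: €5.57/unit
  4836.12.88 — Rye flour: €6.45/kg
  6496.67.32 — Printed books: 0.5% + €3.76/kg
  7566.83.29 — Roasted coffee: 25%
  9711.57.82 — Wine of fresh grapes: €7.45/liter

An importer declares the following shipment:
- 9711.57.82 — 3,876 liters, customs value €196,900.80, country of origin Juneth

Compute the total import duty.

€28,876.20

Line 1 (9711.57.82, Juneth, 3,876 liters, €196,900.80):
Base rate for 9711.57.82 is €7.45/liter.
Duty = 3,876 × €7.45 = €28,876.20.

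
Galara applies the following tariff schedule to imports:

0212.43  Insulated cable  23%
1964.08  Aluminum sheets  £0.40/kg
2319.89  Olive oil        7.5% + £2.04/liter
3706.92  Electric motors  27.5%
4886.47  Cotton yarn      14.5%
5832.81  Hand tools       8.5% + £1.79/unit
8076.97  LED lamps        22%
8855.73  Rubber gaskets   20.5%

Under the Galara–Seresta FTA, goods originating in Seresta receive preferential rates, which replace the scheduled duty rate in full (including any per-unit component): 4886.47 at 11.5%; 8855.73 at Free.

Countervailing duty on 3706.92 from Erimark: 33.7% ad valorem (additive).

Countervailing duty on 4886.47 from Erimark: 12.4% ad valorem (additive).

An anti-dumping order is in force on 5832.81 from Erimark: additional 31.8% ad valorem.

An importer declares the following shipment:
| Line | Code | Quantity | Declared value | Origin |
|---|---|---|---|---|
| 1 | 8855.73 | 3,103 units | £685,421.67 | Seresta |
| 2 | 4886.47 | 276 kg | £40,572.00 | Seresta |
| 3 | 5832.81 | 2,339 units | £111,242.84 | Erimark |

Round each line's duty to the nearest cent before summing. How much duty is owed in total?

£53,683.45

Line 1 (8855.73, Seresta, 3,103 units, £685,421.67):
Base rate for 8855.73 is 20.5%.
Origin Seresta qualifies under the Galara–Seresta agreement and 8855.73 is covered: preferential rate Free applies instead.
Duty = £685,421.67 × 0% = £0.00.
Line 2 (4886.47, Seresta, 276 kg, £40,572.00):
Base rate for 4886.47 is 14.5%.
Origin Seresta qualifies under the Galara–Seresta agreement and 4886.47 is covered: preferential rate 11.5% applies instead.
The additional-duty order on 4886.47 targets Erimark, not Seresta; it does not apply.
Duty = £40,572.00 × 11.5% = £4,665.78.
Line 3 (5832.81, Erimark, 2,339 units, £111,242.84):
Base rate for 5832.81 is 8.5% + £1.79/unit.
Additional duty on 5832.81 from Erimark: +31.8%. Applied ad valorem rate: 8.5% + 31.8% = 40.3%.
Duty = £111,242.84 × 40.3% + 2,339 × £1.79 = £49,017.67.
Total = £0.00 + £4,665.78 + £49,017.67 = £53,683.45.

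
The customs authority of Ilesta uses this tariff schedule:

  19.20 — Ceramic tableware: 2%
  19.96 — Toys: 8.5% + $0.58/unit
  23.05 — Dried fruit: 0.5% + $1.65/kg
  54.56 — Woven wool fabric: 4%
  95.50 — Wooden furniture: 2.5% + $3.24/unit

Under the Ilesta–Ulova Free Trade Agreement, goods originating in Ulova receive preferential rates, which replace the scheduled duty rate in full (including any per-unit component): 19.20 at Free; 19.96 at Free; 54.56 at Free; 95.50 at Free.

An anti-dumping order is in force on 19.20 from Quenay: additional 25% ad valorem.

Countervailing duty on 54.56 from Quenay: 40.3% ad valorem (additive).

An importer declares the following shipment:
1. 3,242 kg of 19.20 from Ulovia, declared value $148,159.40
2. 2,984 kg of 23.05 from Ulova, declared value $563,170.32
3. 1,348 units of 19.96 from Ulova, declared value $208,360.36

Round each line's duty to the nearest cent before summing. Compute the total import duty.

Line 1 (19.20, Ulovia, 3,242 kg, $148,159.40):
Base rate for 19.20 is 2%.
19.20 has an FTA preferential rate, but origin Ulovia is not Ulova; base rate stands.
The additional-duty order on 19.20 targets Quenay, not Ulovia; it does not apply.
Duty = $148,159.40 × 2% = $2,963.19.
Line 2 (23.05, Ulova, 2,984 kg, $563,170.32):
Base rate for 23.05 is 0.5% + $1.65/kg.
Origin Ulova is the FTA partner but 23.05 is not on the preference list; base rate stands.
Duty = $563,170.32 × 0.5% + 2,984 × $1.65 = $7,739.45.
Line 3 (19.96, Ulova, 1,348 units, $208,360.36):
Base rate for 19.96 is 8.5% + $0.58/unit.
Origin Ulova qualifies under the Ilesta–Ulova agreement and 19.96 is covered: preferential rate Free applies instead.
Duty = $208,360.36 × 0% = $0.00.
Total = $2,963.19 + $7,739.45 + $0.00 = $10,702.64.

$10,702.64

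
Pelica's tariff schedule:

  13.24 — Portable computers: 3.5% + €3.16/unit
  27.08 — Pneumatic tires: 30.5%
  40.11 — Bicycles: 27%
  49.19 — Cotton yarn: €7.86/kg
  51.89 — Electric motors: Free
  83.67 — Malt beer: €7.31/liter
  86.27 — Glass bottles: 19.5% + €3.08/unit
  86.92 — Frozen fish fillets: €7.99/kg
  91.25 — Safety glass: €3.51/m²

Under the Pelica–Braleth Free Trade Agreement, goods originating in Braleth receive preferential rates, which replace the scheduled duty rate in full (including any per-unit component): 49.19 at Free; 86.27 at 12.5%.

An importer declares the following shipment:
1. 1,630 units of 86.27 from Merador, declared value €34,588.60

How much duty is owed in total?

€11,765.18

Line 1 (86.27, Merador, 1,630 units, €34,588.60):
Base rate for 86.27 is 19.5% + €3.08/unit.
86.27 has an FTA preferential rate, but origin Merador is not Braleth; base rate stands.
Duty = €34,588.60 × 19.5% + 1,630 × €3.08 = €11,765.18.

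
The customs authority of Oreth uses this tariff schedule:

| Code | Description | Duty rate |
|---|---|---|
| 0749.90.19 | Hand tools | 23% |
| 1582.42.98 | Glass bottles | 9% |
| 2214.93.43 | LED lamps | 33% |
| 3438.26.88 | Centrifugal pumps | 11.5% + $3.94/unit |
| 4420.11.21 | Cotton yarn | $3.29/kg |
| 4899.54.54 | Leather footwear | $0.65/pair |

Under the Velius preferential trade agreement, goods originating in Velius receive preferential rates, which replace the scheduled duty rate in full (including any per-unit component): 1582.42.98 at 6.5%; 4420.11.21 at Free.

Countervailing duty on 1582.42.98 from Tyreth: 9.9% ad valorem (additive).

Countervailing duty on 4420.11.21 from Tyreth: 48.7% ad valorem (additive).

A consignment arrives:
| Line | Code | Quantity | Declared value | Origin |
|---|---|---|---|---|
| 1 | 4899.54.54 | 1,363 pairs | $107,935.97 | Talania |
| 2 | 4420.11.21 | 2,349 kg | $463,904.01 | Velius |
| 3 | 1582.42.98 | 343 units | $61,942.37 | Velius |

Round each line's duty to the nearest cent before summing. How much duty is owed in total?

Line 1 (4899.54.54, Talania, 1,363 pairs, $107,935.97):
Base rate for 4899.54.54 is $0.65/pair.
Duty = 1,363 × $0.65 = $885.95.
Line 2 (4420.11.21, Velius, 2,349 kg, $463,904.01):
Base rate for 4420.11.21 is $3.29/kg.
Origin Velius qualifies under the Oreth–Velius agreement and 4420.11.21 is covered: preferential rate Free applies instead.
The additional-duty order on 4420.11.21 targets Tyreth, not Velius; it does not apply.
Duty = $463,904.01 × 0% = $0.00.
Line 3 (1582.42.98, Velius, 343 units, $61,942.37):
Base rate for 1582.42.98 is 9%.
Origin Velius qualifies under the Oreth–Velius agreement and 1582.42.98 is covered: preferential rate 6.5% applies instead.
The additional-duty order on 1582.42.98 targets Tyreth, not Velius; it does not apply.
Duty = $61,942.37 × 6.5% = $4,026.25.
Total = $885.95 + $0.00 + $4,026.25 = $4,912.20.

$4,912.20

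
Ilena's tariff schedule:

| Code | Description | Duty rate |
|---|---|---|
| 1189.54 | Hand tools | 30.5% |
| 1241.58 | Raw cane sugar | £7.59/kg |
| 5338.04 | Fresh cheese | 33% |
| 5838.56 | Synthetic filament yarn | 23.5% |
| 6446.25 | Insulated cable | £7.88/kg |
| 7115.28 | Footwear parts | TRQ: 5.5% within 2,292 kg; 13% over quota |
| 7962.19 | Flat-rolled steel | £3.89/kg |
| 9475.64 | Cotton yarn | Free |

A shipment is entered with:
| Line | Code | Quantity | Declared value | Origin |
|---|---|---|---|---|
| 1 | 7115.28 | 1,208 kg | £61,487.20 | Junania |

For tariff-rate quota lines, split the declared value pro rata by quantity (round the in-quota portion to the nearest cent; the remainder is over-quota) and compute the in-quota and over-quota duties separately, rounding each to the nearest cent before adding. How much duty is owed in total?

Line 1 (7115.28, Junania, 1,208 kg, £61,487.20):
Code 7115.28 is under a tariff-rate quota (threshold 2,292 kg). Quantity 1,208 kg is within the quota, so the in-quota rate 5.5% applies to the full value.
Duty = £61,487.20 × 5.5% = £3,381.80.

£3,381.80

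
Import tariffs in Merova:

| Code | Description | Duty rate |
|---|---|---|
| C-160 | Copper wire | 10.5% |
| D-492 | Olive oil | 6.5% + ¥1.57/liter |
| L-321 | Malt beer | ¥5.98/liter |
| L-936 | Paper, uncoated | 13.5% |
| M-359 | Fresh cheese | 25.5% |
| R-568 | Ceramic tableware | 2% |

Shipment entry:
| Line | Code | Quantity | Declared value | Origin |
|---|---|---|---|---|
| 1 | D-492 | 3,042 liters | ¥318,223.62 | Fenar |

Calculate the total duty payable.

Line 1 (D-492, Fenar, 3,042 liters, ¥318,223.62):
Base rate for D-492 is 6.5% + ¥1.57/liter.
Duty = ¥318,223.62 × 6.5% + 3,042 × ¥1.57 = ¥25,460.48.

¥25,460.48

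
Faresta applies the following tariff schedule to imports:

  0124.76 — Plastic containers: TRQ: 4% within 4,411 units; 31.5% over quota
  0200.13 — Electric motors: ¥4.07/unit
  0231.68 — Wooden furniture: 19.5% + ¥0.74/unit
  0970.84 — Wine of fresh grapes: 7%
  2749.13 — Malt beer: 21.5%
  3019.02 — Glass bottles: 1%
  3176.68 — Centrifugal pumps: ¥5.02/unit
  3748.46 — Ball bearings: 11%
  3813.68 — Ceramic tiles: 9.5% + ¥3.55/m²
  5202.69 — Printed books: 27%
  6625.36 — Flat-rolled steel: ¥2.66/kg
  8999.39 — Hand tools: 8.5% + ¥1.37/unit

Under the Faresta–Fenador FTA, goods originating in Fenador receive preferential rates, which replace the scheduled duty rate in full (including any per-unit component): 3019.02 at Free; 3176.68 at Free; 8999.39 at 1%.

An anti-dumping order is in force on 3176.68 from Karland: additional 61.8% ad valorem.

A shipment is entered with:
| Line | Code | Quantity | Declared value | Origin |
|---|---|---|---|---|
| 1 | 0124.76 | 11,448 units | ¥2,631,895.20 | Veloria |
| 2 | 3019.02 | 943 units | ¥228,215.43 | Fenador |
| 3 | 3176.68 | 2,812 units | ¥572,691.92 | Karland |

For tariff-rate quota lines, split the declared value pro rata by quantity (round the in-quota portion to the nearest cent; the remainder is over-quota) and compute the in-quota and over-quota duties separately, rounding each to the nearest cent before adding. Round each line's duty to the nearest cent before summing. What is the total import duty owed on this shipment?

¥918,212.39

Line 1 (0124.76, Veloria, 11,448 units, ¥2,631,895.20):
Code 0124.76 is under a tariff-rate quota (threshold 4,411 units). In-quota: 4,411 units at 4%; over-quota: 7,037 units at 31.5%.
Pro-rata value split: in-quota = ¥2,631,895.20 × 4,411/11,448 = ¥1,014,088.90; over-quota = ¥2,631,895.20 − ¥1,014,088.90 = ¥1,617,806.30.
In-quota duty = ¥1,014,088.90 × 4% = ¥40,563.56. Over-quota duty = ¥1,617,806.30 × 31.5% = ¥509,608.98.
Line duty = ¥40,563.56 + ¥509,608.98 = ¥550,172.54.
Line 2 (3019.02, Fenador, 943 units, ¥228,215.43):
Base rate for 3019.02 is 1%.
Origin Fenador qualifies under the Faresta–Fenador agreement and 3019.02 is covered: preferential rate Free applies instead.
Duty = ¥228,215.43 × 0% = ¥0.00.
Line 3 (3176.68, Karland, 2,812 units, ¥572,691.92):
Base rate for 3176.68 is ¥5.02/unit.
3176.68 has an FTA preferential rate, but origin Karland is not Fenador; base rate stands.
Additional duty on 3176.68 from Karland: +61.8% ad valorem. Applied ad valorem rate = 61.8%.
Duty = ¥572,691.92 × 61.8% + 2,812 × ¥5.02 = ¥368,039.85.
Total = ¥550,172.54 + ¥0.00 + ¥368,039.85 = ¥918,212.39.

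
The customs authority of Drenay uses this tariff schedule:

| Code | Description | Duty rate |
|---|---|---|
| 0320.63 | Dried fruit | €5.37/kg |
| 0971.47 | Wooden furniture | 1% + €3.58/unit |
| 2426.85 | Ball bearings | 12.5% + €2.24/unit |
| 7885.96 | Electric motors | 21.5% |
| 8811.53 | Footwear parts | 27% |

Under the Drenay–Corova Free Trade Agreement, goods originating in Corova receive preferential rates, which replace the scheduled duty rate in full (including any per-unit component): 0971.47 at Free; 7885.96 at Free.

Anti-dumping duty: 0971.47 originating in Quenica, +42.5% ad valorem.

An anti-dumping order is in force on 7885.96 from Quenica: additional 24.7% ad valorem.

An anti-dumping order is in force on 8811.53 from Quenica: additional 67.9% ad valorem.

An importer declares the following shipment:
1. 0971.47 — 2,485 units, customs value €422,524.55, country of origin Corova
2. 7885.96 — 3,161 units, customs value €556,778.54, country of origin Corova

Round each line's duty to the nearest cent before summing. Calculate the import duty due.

€0.00

Line 1 (0971.47, Corova, 2,485 units, €422,524.55):
Base rate for 0971.47 is 1% + €3.58/unit.
Origin Corova qualifies under the Drenay–Corova agreement and 0971.47 is covered: preferential rate Free applies instead.
The additional-duty order on 0971.47 targets Quenica, not Corova; it does not apply.
Duty = €422,524.55 × 0% = €0.00.
Line 2 (7885.96, Corova, 3,161 units, €556,778.54):
Base rate for 7885.96 is 21.5%.
Origin Corova qualifies under the Drenay–Corova agreement and 7885.96 is covered: preferential rate Free applies instead.
The additional-duty order on 7885.96 targets Quenica, not Corova; it does not apply.
Duty = €556,778.54 × 0% = €0.00.
Total = €0.00 + €0.00 = €0.00.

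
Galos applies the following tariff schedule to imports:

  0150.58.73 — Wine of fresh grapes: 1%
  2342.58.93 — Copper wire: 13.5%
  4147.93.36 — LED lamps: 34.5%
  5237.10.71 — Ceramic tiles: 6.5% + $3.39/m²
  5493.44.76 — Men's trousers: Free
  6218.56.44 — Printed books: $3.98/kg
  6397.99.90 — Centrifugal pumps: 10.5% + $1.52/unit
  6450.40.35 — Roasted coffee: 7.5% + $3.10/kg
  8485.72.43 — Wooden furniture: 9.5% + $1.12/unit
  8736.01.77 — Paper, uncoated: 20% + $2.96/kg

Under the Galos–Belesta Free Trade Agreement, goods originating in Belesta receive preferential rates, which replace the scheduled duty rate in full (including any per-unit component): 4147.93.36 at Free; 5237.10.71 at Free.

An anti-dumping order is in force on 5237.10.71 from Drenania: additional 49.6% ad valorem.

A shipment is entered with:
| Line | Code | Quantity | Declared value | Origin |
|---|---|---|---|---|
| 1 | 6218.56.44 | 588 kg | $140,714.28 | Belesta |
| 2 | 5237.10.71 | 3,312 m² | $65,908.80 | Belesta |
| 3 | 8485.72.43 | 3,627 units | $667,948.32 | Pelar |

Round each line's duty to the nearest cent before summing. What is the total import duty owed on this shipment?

$69,857.57

Line 1 (6218.56.44, Belesta, 588 kg, $140,714.28):
Base rate for 6218.56.44 is $3.98/kg.
Origin Belesta is the FTA partner but 6218.56.44 is not on the preference list; base rate stands.
Duty = 588 × $3.98 = $2,340.24.
Line 2 (5237.10.71, Belesta, 3,312 m², $65,908.80):
Base rate for 5237.10.71 is 6.5% + $3.39/m².
Origin Belesta qualifies under the Galos–Belesta agreement and 5237.10.71 is covered: preferential rate Free applies instead.
The additional-duty order on 5237.10.71 targets Drenania, not Belesta; it does not apply.
Duty = $65,908.80 × 0% = $0.00.
Line 3 (8485.72.43, Pelar, 3,627 units, $667,948.32):
Base rate for 8485.72.43 is 9.5% + $1.12/unit.
Duty = $667,948.32 × 9.5% + 3,627 × $1.12 = $67,517.33.
Total = $2,340.24 + $0.00 + $67,517.33 = $69,857.57.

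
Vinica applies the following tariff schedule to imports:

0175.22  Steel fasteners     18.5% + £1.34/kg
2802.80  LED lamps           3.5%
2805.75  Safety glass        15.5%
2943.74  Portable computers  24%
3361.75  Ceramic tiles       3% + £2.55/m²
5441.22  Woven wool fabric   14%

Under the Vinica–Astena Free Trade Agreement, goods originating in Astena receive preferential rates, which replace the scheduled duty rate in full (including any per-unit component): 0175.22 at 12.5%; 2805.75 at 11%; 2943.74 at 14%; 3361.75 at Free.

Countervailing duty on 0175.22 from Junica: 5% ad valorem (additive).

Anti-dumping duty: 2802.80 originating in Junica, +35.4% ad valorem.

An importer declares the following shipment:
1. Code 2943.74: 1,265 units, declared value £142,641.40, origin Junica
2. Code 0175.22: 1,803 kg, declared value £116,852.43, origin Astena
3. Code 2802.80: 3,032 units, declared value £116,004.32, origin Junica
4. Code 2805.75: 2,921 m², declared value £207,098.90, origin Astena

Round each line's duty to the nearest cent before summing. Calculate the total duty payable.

Line 1 (2943.74, Junica, 1,265 units, £142,641.40):
Base rate for 2943.74 is 24%.
2943.74 has an FTA preferential rate, but origin Junica is not Astena; base rate stands.
Duty = £142,641.40 × 24% = £34,233.94.
Line 2 (0175.22, Astena, 1,803 kg, £116,852.43):
Base rate for 0175.22 is 18.5% + £1.34/kg.
Origin Astena qualifies under the Vinica–Astena agreement and 0175.22 is covered: preferential rate 12.5% applies instead.
The additional-duty order on 0175.22 targets Junica, not Astena; it does not apply.
Duty = £116,852.43 × 12.5% = £14,606.55.
Line 3 (2802.80, Junica, 3,032 units, £116,004.32):
Base rate for 2802.80 is 3.5%.
Additional duty on 2802.80 from Junica: +35.4%. Applied ad valorem rate: 3.5% + 35.4% = 38.9%.
Duty = £116,004.32 × 38.9% = £45,125.68.
Line 4 (2805.75, Astena, 2,921 m², £207,098.90):
Base rate for 2805.75 is 15.5%.
Origin Astena qualifies under the Vinica–Astena agreement and 2805.75 is covered: preferential rate 11% applies instead.
Duty = £207,098.90 × 11% = £22,780.88.
Total = £34,233.94 + £14,606.55 + £45,125.68 + £22,780.88 = £116,747.05.

£116,747.05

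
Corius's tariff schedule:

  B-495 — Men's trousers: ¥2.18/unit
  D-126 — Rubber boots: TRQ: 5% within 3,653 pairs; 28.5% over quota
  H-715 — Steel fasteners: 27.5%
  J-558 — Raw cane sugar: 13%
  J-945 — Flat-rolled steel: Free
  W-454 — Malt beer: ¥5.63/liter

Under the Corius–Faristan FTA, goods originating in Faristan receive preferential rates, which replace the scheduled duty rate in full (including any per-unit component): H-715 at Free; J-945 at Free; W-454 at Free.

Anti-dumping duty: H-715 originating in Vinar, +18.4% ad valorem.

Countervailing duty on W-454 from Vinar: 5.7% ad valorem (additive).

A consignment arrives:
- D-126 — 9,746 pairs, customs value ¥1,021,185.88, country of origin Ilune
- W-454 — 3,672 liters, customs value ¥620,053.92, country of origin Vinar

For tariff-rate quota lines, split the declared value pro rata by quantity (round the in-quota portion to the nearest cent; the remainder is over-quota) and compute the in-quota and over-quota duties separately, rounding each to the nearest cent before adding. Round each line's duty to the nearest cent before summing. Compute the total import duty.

¥257,105.49

Line 1 (D-126, Ilune, 9,746 pairs, ¥1,021,185.88):
Code D-126 is under a tariff-rate quota (threshold 3,653 pairs). In-quota: 3,653 pairs at 5%; over-quota: 6,093 pairs at 28.5%.
Pro-rata value split: in-quota = ¥1,021,185.88 × 3,653/9,746 = ¥382,761.34; over-quota = ¥1,021,185.88 − ¥382,761.34 = ¥638,424.54.
In-quota duty = ¥382,761.34 × 5% = ¥19,138.07. Over-quota duty = ¥638,424.54 × 28.5% = ¥181,950.99.
Line duty = ¥19,138.07 + ¥181,950.99 = ¥201,089.06.
Line 2 (W-454, Vinar, 3,672 liters, ¥620,053.92):
Base rate for W-454 is ¥5.63/liter.
W-454 has an FTA preferential rate, but origin Vinar is not Faristan; base rate stands.
Additional duty on W-454 from Vinar: +5.7% ad valorem. Applied ad valorem rate = 5.7%.
Duty = ¥620,053.92 × 5.7% + 3,672 × ¥5.63 = ¥56,016.43.
Total = ¥201,089.06 + ¥56,016.43 = ¥257,105.49.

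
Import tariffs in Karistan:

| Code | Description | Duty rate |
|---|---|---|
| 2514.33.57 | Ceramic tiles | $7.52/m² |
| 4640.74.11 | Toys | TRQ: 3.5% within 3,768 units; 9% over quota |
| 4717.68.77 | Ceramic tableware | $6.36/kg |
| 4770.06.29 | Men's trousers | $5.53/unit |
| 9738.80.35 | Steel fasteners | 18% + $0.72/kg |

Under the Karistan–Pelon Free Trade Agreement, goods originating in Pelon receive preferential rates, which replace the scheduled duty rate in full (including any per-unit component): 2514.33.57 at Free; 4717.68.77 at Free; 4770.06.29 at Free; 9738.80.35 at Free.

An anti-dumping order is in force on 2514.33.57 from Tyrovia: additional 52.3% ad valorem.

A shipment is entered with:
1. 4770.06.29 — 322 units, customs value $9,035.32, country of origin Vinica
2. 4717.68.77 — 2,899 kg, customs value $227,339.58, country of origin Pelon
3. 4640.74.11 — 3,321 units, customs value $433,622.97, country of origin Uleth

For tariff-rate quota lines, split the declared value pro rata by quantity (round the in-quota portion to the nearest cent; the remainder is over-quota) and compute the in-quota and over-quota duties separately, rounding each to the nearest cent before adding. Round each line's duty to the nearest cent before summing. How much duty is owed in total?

$16,957.46

Line 1 (4770.06.29, Vinica, 322 units, $9,035.32):
Base rate for 4770.06.29 is $5.53/unit.
4770.06.29 has an FTA preferential rate, but origin Vinica is not Pelon; base rate stands.
Duty = 322 × $5.53 = $1,780.66.
Line 2 (4717.68.77, Pelon, 2,899 kg, $227,339.58):
Base rate for 4717.68.77 is $6.36/kg.
Origin Pelon qualifies under the Karistan–Pelon agreement and 4717.68.77 is covered: preferential rate Free applies instead.
Duty = $227,339.58 × 0% = $0.00.
Line 3 (4640.74.11, Uleth, 3,321 units, $433,622.97):
Code 4640.74.11 is under a tariff-rate quota (threshold 3,768 units). Quantity 3,321 units is within the quota, so the in-quota rate 3.5% applies to the full value.
Duty = $433,622.97 × 3.5% = $15,176.80.
Total = $1,780.66 + $0.00 + $15,176.80 = $16,957.46.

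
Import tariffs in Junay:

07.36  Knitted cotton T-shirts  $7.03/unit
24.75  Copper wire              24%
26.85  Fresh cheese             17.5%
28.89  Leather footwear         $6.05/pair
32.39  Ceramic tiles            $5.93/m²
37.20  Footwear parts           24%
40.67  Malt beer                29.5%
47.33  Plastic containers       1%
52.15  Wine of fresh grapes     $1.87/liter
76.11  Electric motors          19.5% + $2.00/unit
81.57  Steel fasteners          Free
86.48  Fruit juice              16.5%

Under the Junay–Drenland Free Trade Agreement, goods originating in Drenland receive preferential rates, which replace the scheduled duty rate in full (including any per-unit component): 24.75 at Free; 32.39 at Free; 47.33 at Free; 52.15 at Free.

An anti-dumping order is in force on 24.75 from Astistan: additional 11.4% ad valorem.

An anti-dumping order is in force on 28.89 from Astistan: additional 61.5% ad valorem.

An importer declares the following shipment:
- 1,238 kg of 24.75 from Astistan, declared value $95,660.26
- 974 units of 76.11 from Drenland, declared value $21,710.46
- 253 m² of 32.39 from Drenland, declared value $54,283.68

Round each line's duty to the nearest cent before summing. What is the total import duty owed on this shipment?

$40,045.27

Line 1 (24.75, Astistan, 1,238 kg, $95,660.26):
Base rate for 24.75 is 24%.
24.75 has an FTA preferential rate, but origin Astistan is not Drenland; base rate stands.
Additional duty on 24.75 from Astistan: +11.4%. Applied ad valorem rate: 24% + 11.4% = 35.4%.
Duty = $95,660.26 × 35.4% = $33,863.73.
Line 2 (76.11, Drenland, 974 units, $21,710.46):
Base rate for 76.11 is 19.5% + $2.00/unit.
Origin Drenland is the FTA partner but 76.11 is not on the preference list; base rate stands.
Duty = $21,710.46 × 19.5% + 974 × $2.00 = $6,181.54.
Line 3 (32.39, Drenland, 253 m², $54,283.68):
Base rate for 32.39 is $5.93/m².
Origin Drenland qualifies under the Junay–Drenland agreement and 32.39 is covered: preferential rate Free applies instead.
Duty = $54,283.68 × 0% = $0.00.
Total = $33,863.73 + $6,181.54 + $0.00 = $40,045.27.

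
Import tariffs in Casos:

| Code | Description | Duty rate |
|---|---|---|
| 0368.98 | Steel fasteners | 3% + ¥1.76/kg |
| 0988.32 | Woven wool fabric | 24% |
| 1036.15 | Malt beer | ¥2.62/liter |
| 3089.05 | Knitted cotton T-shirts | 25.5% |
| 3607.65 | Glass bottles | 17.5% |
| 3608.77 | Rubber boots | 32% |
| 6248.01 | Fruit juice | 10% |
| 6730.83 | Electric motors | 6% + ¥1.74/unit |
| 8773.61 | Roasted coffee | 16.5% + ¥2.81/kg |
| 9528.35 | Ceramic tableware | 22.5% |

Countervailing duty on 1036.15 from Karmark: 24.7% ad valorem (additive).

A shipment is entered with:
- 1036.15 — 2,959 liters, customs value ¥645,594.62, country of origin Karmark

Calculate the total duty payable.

Line 1 (1036.15, Karmark, 2,959 liters, ¥645,594.62):
Base rate for 1036.15 is ¥2.62/liter.
Additional duty on 1036.15 from Karmark: +24.7% ad valorem. Applied ad valorem rate = 24.7%.
Duty = ¥645,594.62 × 24.7% + 2,959 × ¥2.62 = ¥167,214.45.

¥167,214.45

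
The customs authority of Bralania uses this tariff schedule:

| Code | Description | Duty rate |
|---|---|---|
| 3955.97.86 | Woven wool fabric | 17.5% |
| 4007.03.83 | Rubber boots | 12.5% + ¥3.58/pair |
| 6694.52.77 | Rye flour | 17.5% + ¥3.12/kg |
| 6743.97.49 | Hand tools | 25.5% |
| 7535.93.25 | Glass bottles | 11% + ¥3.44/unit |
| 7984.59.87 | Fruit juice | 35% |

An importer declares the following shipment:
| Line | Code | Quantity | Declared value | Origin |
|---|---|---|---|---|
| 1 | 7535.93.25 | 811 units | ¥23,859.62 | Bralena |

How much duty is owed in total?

¥5,414.40

Line 1 (7535.93.25, Bralena, 811 units, ¥23,859.62):
Base rate for 7535.93.25 is 11% + ¥3.44/unit.
Duty = ¥23,859.62 × 11% + 811 × ¥3.44 = ¥5,414.40.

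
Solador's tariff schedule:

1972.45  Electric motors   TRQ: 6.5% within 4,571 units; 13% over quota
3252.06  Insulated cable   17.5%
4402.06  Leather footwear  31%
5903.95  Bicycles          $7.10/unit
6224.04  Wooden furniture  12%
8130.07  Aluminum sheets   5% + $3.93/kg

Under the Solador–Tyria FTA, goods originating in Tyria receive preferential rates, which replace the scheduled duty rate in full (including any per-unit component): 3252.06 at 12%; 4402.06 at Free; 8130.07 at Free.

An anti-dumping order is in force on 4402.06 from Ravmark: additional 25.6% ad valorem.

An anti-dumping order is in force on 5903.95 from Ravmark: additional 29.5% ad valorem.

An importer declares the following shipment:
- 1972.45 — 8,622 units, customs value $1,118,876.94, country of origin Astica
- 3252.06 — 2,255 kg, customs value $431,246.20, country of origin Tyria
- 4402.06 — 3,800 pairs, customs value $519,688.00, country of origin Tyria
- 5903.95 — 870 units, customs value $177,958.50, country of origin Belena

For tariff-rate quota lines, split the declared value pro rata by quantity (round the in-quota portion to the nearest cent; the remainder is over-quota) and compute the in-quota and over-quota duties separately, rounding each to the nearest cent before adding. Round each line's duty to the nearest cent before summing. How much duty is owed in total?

$164,823.93

Line 1 (1972.45, Astica, 8,622 units, $1,118,876.94):
Code 1972.45 is under a tariff-rate quota (threshold 4,571 units). In-quota: 4,571 units at 6.5%; over-quota: 4,051 units at 13%.
Pro-rata value split: in-quota = $1,118,876.94 × 4,571/8,622 = $593,178.67; over-quota = $1,118,876.94 − $593,178.67 = $525,698.27.
In-quota duty = $593,178.67 × 6.5% = $38,556.61. Over-quota duty = $525,698.27 × 13% = $68,340.78.
Line duty = $38,556.61 + $68,340.78 = $106,897.39.
Line 2 (3252.06, Tyria, 2,255 kg, $431,246.20):
Base rate for 3252.06 is 17.5%.
Origin Tyria qualifies under the Solador–Tyria agreement and 3252.06 is covered: preferential rate 12% applies instead.
Duty = $431,246.20 × 12% = $51,749.54.
Line 3 (4402.06, Tyria, 3,800 pairs, $519,688.00):
Base rate for 4402.06 is 31%.
Origin Tyria qualifies under the Solador–Tyria agreement and 4402.06 is covered: preferential rate Free applies instead.
The additional-duty order on 4402.06 targets Ravmark, not Tyria; it does not apply.
Duty = $519,688.00 × 0% = $0.00.
Line 4 (5903.95, Belena, 870 units, $177,958.50):
Base rate for 5903.95 is $7.10/unit.
The additional-duty order on 5903.95 targets Ravmark, not Belena; it does not apply.
Duty = 870 × $7.10 = $6,177.00.
Total = $106,897.39 + $51,749.54 + $0.00 + $6,177.00 = $164,823.93.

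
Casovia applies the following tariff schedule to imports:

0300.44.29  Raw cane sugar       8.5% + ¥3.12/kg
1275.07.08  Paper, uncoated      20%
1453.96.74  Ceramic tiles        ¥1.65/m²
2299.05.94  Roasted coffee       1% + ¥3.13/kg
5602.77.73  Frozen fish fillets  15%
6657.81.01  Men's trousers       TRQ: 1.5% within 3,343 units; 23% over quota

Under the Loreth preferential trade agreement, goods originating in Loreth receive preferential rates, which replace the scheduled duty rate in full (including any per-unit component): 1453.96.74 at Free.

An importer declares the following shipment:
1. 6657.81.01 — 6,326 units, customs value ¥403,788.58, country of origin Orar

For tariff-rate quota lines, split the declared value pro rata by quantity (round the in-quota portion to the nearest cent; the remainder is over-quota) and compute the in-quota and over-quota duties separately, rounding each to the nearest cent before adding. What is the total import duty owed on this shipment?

Line 1 (6657.81.01, Orar, 6,326 units, ¥403,788.58):
Code 6657.81.01 is under a tariff-rate quota (threshold 3,343 units). In-quota: 3,343 units at 1.5%; over-quota: 2,983 units at 23%.
Pro-rata value split: in-quota = ¥403,788.58 × 3,343/6,326 = ¥213,383.69; over-quota = ¥403,788.58 − ¥213,383.69 = ¥190,404.89.
In-quota duty = ¥213,383.69 × 1.5% = ¥3,200.76. Over-quota duty = ¥190,404.89 × 23% = ¥43,793.12.
Line duty = ¥3,200.76 + ¥43,793.12 = ¥46,993.88.

¥46,993.88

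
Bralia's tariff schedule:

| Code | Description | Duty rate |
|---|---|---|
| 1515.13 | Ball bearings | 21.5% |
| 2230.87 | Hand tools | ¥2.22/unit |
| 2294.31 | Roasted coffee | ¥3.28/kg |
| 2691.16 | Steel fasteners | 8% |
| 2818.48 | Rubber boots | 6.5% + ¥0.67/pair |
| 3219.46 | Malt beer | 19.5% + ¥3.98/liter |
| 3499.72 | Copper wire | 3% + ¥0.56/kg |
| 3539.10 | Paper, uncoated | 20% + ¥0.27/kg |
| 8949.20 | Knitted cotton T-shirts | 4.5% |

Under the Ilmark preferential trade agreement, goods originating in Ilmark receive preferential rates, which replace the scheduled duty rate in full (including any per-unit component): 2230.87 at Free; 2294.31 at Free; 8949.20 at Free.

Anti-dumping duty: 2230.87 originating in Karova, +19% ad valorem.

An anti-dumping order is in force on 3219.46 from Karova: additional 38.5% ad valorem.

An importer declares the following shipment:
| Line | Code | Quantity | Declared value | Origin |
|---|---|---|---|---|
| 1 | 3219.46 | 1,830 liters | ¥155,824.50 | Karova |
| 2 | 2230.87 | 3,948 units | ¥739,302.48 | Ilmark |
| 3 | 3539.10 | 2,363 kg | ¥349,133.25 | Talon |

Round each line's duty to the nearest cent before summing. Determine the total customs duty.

Line 1 (3219.46, Karova, 1,830 liters, ¥155,824.50):
Base rate for 3219.46 is 19.5% + ¥3.98/liter.
Additional duty on 3219.46 from Karova: +38.5%. Applied ad valorem rate: 19.5% + 38.5% = 58%.
Duty = ¥155,824.50 × 58% + 1,830 × ¥3.98 = ¥97,661.61.
Line 2 (2230.87, Ilmark, 3,948 units, ¥739,302.48):
Base rate for 2230.87 is ¥2.22/unit.
Origin Ilmark qualifies under the Bralia–Ilmark agreement and 2230.87 is covered: preferential rate Free applies instead.
The additional-duty order on 2230.87 targets Karova, not Ilmark; it does not apply.
Duty = ¥739,302.48 × 0% = ¥0.00.
Line 3 (3539.10, Talon, 2,363 kg, ¥349,133.25):
Base rate for 3539.10 is 20% + ¥0.27/kg.
Duty = ¥349,133.25 × 20% + 2,363 × ¥0.27 = ¥70,464.66.
Total = ¥97,661.61 + ¥0.00 + ¥70,464.66 = ¥168,126.27.

¥168,126.27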